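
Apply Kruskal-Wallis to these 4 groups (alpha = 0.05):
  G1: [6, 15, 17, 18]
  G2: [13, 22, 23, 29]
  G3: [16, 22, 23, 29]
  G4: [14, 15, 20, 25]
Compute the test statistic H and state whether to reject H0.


Step 1: Combine all N = 16 observations and assign midranks.
sorted (value, group, rank): (6,G1,1), (13,G2,2), (14,G4,3), (15,G1,4.5), (15,G4,4.5), (16,G3,6), (17,G1,7), (18,G1,8), (20,G4,9), (22,G2,10.5), (22,G3,10.5), (23,G2,12.5), (23,G3,12.5), (25,G4,14), (29,G2,15.5), (29,G3,15.5)
Step 2: Sum ranks within each group.
R_1 = 20.5 (n_1 = 4)
R_2 = 40.5 (n_2 = 4)
R_3 = 44.5 (n_3 = 4)
R_4 = 30.5 (n_4 = 4)
Step 3: H = 12/(N(N+1)) * sum(R_i^2/n_i) - 3(N+1)
     = 12/(16*17) * (20.5^2/4 + 40.5^2/4 + 44.5^2/4 + 30.5^2/4) - 3*17
     = 0.044118 * 1242.75 - 51
     = 3.827206.
Step 4: Ties present; correction factor C = 1 - 24/(16^3 - 16) = 0.994118. Corrected H = 3.827206 / 0.994118 = 3.849852.
Step 5: Under H0, H ~ chi^2(3); p-value = 0.278141.
Step 6: alpha = 0.05. fail to reject H0.

H = 3.8499, df = 3, p = 0.278141, fail to reject H0.


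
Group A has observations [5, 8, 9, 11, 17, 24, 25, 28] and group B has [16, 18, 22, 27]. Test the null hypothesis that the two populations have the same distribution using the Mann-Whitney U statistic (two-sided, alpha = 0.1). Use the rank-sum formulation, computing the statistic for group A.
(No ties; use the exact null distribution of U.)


Step 1: Combine and sort all 12 observations; assign midranks.
sorted (value, group): (5,X), (8,X), (9,X), (11,X), (16,Y), (17,X), (18,Y), (22,Y), (24,X), (25,X), (27,Y), (28,X)
ranks: 5->1, 8->2, 9->3, 11->4, 16->5, 17->6, 18->7, 22->8, 24->9, 25->10, 27->11, 28->12
Step 2: Rank sum for X: R1 = 1 + 2 + 3 + 4 + 6 + 9 + 10 + 12 = 47.
Step 3: U_X = R1 - n1(n1+1)/2 = 47 - 8*9/2 = 47 - 36 = 11.
       U_Y = n1*n2 - U_X = 32 - 11 = 21.
Step 4: No ties, so the exact null distribution of U (based on enumerating the C(12,8) = 495 equally likely rank assignments) gives the two-sided p-value.
Step 5: p-value = 0.460606; compare to alpha = 0.1. fail to reject H0.

U_X = 11, p = 0.460606, fail to reject H0 at alpha = 0.1.


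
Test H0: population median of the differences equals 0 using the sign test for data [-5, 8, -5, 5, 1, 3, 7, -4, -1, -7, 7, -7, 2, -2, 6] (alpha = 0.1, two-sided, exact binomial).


Step 1: Discard zero differences. Original n = 15; n_eff = number of nonzero differences = 15.
Nonzero differences (with sign): -5, +8, -5, +5, +1, +3, +7, -4, -1, -7, +7, -7, +2, -2, +6
Step 2: Count signs: positive = 8, negative = 7.
Step 3: Under H0: P(positive) = 0.5, so the number of positives S ~ Bin(15, 0.5).
Step 4: Two-sided exact p-value = sum of Bin(15,0.5) probabilities at or below the observed probability = 1.000000.
Step 5: alpha = 0.1. fail to reject H0.

n_eff = 15, pos = 8, neg = 7, p = 1.000000, fail to reject H0.


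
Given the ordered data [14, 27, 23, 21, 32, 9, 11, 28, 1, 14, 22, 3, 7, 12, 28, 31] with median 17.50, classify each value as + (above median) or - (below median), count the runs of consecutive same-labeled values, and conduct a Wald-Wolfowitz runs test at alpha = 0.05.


Step 1: Compute median = 17.50; label A = above, B = below.
Labels in order: BAAAABBABBABBBAA  (n_A = 8, n_B = 8)
Step 2: Count runs R = 8.
Step 3: Under H0 (random ordering), E[R] = 2*n_A*n_B/(n_A+n_B) + 1 = 2*8*8/16 + 1 = 9.0000.
        Var[R] = 2*n_A*n_B*(2*n_A*n_B - n_A - n_B) / ((n_A+n_B)^2 * (n_A+n_B-1)) = 14336/3840 = 3.7333.
        SD[R] = 1.9322.
Step 4: Continuity-corrected z = (R + 0.5 - E[R]) / SD[R] = (8 + 0.5 - 9.0000) / 1.9322 = -0.2588.
Step 5: Two-sided p-value via normal approximation = 2*(1 - Phi(|z|)) = 0.795809.
Step 6: alpha = 0.05. fail to reject H0.

R = 8, z = -0.2588, p = 0.795809, fail to reject H0.


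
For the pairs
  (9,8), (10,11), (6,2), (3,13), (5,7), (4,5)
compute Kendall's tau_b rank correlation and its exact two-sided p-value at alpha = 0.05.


Step 1: Enumerate the 15 unordered pairs (i,j) with i<j and classify each by sign(x_j-x_i) * sign(y_j-y_i).
  (1,2):dx=+1,dy=+3->C; (1,3):dx=-3,dy=-6->C; (1,4):dx=-6,dy=+5->D; (1,5):dx=-4,dy=-1->C
  (1,6):dx=-5,dy=-3->C; (2,3):dx=-4,dy=-9->C; (2,4):dx=-7,dy=+2->D; (2,5):dx=-5,dy=-4->C
  (2,6):dx=-6,dy=-6->C; (3,4):dx=-3,dy=+11->D; (3,5):dx=-1,dy=+5->D; (3,6):dx=-2,dy=+3->D
  (4,5):dx=+2,dy=-6->D; (4,6):dx=+1,dy=-8->D; (5,6):dx=-1,dy=-2->C
Step 2: C = 8, D = 7, total pairs = 15.
Step 3: tau = (C - D)/(n(n-1)/2) = (8 - 7)/15 = 0.066667.
Step 4: Exact two-sided p-value (enumerate n! = 720 permutations of y under H0): p = 1.000000.
Step 5: alpha = 0.05. fail to reject H0.

tau_b = 0.0667 (C=8, D=7), p = 1.000000, fail to reject H0.


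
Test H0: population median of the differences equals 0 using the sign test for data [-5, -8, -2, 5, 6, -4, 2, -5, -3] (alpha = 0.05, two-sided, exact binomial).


Step 1: Discard zero differences. Original n = 9; n_eff = number of nonzero differences = 9.
Nonzero differences (with sign): -5, -8, -2, +5, +6, -4, +2, -5, -3
Step 2: Count signs: positive = 3, negative = 6.
Step 3: Under H0: P(positive) = 0.5, so the number of positives S ~ Bin(9, 0.5).
Step 4: Two-sided exact p-value = sum of Bin(9,0.5) probabilities at or below the observed probability = 0.507812.
Step 5: alpha = 0.05. fail to reject H0.

n_eff = 9, pos = 3, neg = 6, p = 0.507812, fail to reject H0.


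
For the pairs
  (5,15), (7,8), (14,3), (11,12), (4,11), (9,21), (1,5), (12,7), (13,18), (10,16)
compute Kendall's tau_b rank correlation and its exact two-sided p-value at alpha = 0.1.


Step 1: Enumerate the 45 unordered pairs (i,j) with i<j and classify each by sign(x_j-x_i) * sign(y_j-y_i).
  (1,2):dx=+2,dy=-7->D; (1,3):dx=+9,dy=-12->D; (1,4):dx=+6,dy=-3->D; (1,5):dx=-1,dy=-4->C
  (1,6):dx=+4,dy=+6->C; (1,7):dx=-4,dy=-10->C; (1,8):dx=+7,dy=-8->D; (1,9):dx=+8,dy=+3->C
  (1,10):dx=+5,dy=+1->C; (2,3):dx=+7,dy=-5->D; (2,4):dx=+4,dy=+4->C; (2,5):dx=-3,dy=+3->D
  (2,6):dx=+2,dy=+13->C; (2,7):dx=-6,dy=-3->C; (2,8):dx=+5,dy=-1->D; (2,9):dx=+6,dy=+10->C
  (2,10):dx=+3,dy=+8->C; (3,4):dx=-3,dy=+9->D; (3,5):dx=-10,dy=+8->D; (3,6):dx=-5,dy=+18->D
  (3,7):dx=-13,dy=+2->D; (3,8):dx=-2,dy=+4->D; (3,9):dx=-1,dy=+15->D; (3,10):dx=-4,dy=+13->D
  (4,5):dx=-7,dy=-1->C; (4,6):dx=-2,dy=+9->D; (4,7):dx=-10,dy=-7->C; (4,8):dx=+1,dy=-5->D
  (4,9):dx=+2,dy=+6->C; (4,10):dx=-1,dy=+4->D; (5,6):dx=+5,dy=+10->C; (5,7):dx=-3,dy=-6->C
  (5,8):dx=+8,dy=-4->D; (5,9):dx=+9,dy=+7->C; (5,10):dx=+6,dy=+5->C; (6,7):dx=-8,dy=-16->C
  (6,8):dx=+3,dy=-14->D; (6,9):dx=+4,dy=-3->D; (6,10):dx=+1,dy=-5->D; (7,8):dx=+11,dy=+2->C
  (7,9):dx=+12,dy=+13->C; (7,10):dx=+9,dy=+11->C; (8,9):dx=+1,dy=+11->C; (8,10):dx=-2,dy=+9->D
  (9,10):dx=-3,dy=-2->C
Step 2: C = 23, D = 22, total pairs = 45.
Step 3: tau = (C - D)/(n(n-1)/2) = (23 - 22)/45 = 0.022222.
Step 4: Exact two-sided p-value (enumerate n! = 3628800 permutations of y under H0): p = 1.000000.
Step 5: alpha = 0.1. fail to reject H0.

tau_b = 0.0222 (C=23, D=22), p = 1.000000, fail to reject H0.


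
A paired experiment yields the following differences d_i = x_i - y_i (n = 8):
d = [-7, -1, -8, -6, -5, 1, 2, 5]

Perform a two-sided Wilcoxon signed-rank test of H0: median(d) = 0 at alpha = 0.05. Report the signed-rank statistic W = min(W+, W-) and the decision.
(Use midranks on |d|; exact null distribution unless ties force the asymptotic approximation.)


Step 1: Drop any zero differences (none here) and take |d_i|.
|d| = [7, 1, 8, 6, 5, 1, 2, 5]
Step 2: Midrank |d_i| (ties get averaged ranks).
ranks: |7|->7, |1|->1.5, |8|->8, |6|->6, |5|->4.5, |1|->1.5, |2|->3, |5|->4.5
Step 3: Attach original signs; sum ranks with positive sign and with negative sign.
W+ = 1.5 + 3 + 4.5 = 9
W- = 7 + 1.5 + 8 + 6 + 4.5 = 27
(Check: W+ + W- = 36 should equal n(n+1)/2 = 36.)
Step 4: Test statistic W = min(W+, W-) = 9.
Step 5: Ties in |d|, so use the tie-corrected normal approximation.
        E[W] = n(n+1)/4 = 8*9/4 = 18.
        Tie groups: |d|=1 (t=2), |d|=5 (t=2); sum(t^3 - t) = 12.
        Var[W] = n(n+1)(2n+1)/24 - sum(t^3-t)/48 = 1224/24 - 12/48 = 50.75.
        z = (W - E[W]) / sqrt(Var[W]) = (9 - 18) / 7.1239 = -1.2634.
        Two-sided p = 2*Phi(z) = 0.206463.
Step 6: alpha = 0.05. fail to reject H0.

W+ = 9, W- = 27, W = min = 9, p = 0.206463, fail to reject H0.


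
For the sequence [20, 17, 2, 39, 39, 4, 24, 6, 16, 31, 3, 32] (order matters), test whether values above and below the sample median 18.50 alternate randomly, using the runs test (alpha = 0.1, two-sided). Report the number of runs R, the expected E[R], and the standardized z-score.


Step 1: Compute median = 18.50; label A = above, B = below.
Labels in order: ABBAABABBABA  (n_A = 6, n_B = 6)
Step 2: Count runs R = 9.
Step 3: Under H0 (random ordering), E[R] = 2*n_A*n_B/(n_A+n_B) + 1 = 2*6*6/12 + 1 = 7.0000.
        Var[R] = 2*n_A*n_B*(2*n_A*n_B - n_A - n_B) / ((n_A+n_B)^2 * (n_A+n_B-1)) = 4320/1584 = 2.7273.
        SD[R] = 1.6514.
Step 4: Continuity-corrected z = (R - 0.5 - E[R]) / SD[R] = (9 - 0.5 - 7.0000) / 1.6514 = 0.9083.
Step 5: Two-sided p-value via normal approximation = 2*(1 - Phi(|z|)) = 0.363722.
Step 6: alpha = 0.1. fail to reject H0.

R = 9, z = 0.9083, p = 0.363722, fail to reject H0.


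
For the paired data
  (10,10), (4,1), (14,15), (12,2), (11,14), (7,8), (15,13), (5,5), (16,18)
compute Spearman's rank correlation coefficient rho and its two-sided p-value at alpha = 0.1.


Step 1: Rank x and y separately (midranks; no ties here).
rank(x): 10->4, 4->1, 14->7, 12->6, 11->5, 7->3, 15->8, 5->2, 16->9
rank(y): 10->5, 1->1, 15->8, 2->2, 14->7, 8->4, 13->6, 5->3, 18->9
Step 2: d_i = R_x(i) - R_y(i); compute d_i^2.
  (4-5)^2=1, (1-1)^2=0, (7-8)^2=1, (6-2)^2=16, (5-7)^2=4, (3-4)^2=1, (8-6)^2=4, (2-3)^2=1, (9-9)^2=0
sum(d^2) = 28.
Step 3: rho = 1 - 6*28 / (9*(9^2 - 1)) = 1 - 168/720 = 0.766667.
Step 4: Under H0, t = rho * sqrt((n-2)/(1-rho^2)) = 3.1593 ~ t(7).
Step 5: Two-sided p-value from the t-distribution with 7 df = 0.015944.
Step 6: alpha = 0.1. reject H0.

rho = 0.7667, p = 0.015944, reject H0 at alpha = 0.1.


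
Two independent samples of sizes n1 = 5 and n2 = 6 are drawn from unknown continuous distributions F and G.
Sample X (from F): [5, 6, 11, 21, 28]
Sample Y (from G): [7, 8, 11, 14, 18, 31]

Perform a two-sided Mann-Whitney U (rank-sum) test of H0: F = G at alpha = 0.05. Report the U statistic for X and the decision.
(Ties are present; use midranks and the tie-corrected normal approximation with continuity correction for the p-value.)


Step 1: Combine and sort all 11 observations; assign midranks.
sorted (value, group): (5,X), (6,X), (7,Y), (8,Y), (11,X), (11,Y), (14,Y), (18,Y), (21,X), (28,X), (31,Y)
ranks: 5->1, 6->2, 7->3, 8->4, 11->5.5, 11->5.5, 14->7, 18->8, 21->9, 28->10, 31->11
Step 2: Rank sum for X: R1 = 1 + 2 + 5.5 + 9 + 10 = 27.5.
Step 3: U_X = R1 - n1(n1+1)/2 = 27.5 - 5*6/2 = 27.5 - 15 = 12.5.
       U_Y = n1*n2 - U_X = 30 - 12.5 = 17.5.
Step 4: Ties are present, so use the tie-corrected normal approximation (with continuity correction) for the p-value.
Step 5: p-value = 0.714379; compare to alpha = 0.05. fail to reject H0.

U_X = 12.5, p = 0.714379, fail to reject H0 at alpha = 0.05.


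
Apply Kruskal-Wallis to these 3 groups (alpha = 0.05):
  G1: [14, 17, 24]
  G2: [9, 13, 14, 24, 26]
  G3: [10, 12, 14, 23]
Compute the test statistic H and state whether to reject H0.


Step 1: Combine all N = 12 observations and assign midranks.
sorted (value, group, rank): (9,G2,1), (10,G3,2), (12,G3,3), (13,G2,4), (14,G1,6), (14,G2,6), (14,G3,6), (17,G1,8), (23,G3,9), (24,G1,10.5), (24,G2,10.5), (26,G2,12)
Step 2: Sum ranks within each group.
R_1 = 24.5 (n_1 = 3)
R_2 = 33.5 (n_2 = 5)
R_3 = 20 (n_3 = 4)
Step 3: H = 12/(N(N+1)) * sum(R_i^2/n_i) - 3(N+1)
     = 12/(12*13) * (24.5^2/3 + 33.5^2/5 + 20^2/4) - 3*13
     = 0.076923 * 524.533 - 39
     = 1.348718.
Step 4: Ties present; correction factor C = 1 - 30/(12^3 - 12) = 0.982517. Corrected H = 1.348718 / 0.982517 = 1.372716.
Step 5: Under H0, H ~ chi^2(2); p-value = 0.503406.
Step 6: alpha = 0.05. fail to reject H0.

H = 1.3727, df = 2, p = 0.503406, fail to reject H0.


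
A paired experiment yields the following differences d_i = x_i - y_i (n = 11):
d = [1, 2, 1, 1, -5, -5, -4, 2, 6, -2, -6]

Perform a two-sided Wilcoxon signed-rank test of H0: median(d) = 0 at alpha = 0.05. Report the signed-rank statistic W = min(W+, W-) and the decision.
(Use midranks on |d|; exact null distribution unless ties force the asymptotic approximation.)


Step 1: Drop any zero differences (none here) and take |d_i|.
|d| = [1, 2, 1, 1, 5, 5, 4, 2, 6, 2, 6]
Step 2: Midrank |d_i| (ties get averaged ranks).
ranks: |1|->2, |2|->5, |1|->2, |1|->2, |5|->8.5, |5|->8.5, |4|->7, |2|->5, |6|->10.5, |2|->5, |6|->10.5
Step 3: Attach original signs; sum ranks with positive sign and with negative sign.
W+ = 2 + 5 + 2 + 2 + 5 + 10.5 = 26.5
W- = 8.5 + 8.5 + 7 + 5 + 10.5 = 39.5
(Check: W+ + W- = 66 should equal n(n+1)/2 = 66.)
Step 4: Test statistic W = min(W+, W-) = 26.5.
Step 5: Ties in |d|, so use the tie-corrected normal approximation.
        E[W] = n(n+1)/4 = 11*12/4 = 33.
        Tie groups: |d|=1 (t=3), |d|=2 (t=3), |d|=5 (t=2), |d|=6 (t=2); sum(t^3 - t) = 60.
        Var[W] = n(n+1)(2n+1)/24 - sum(t^3-t)/48 = 3036/24 - 60/48 = 125.25.
        z = (W - E[W]) / sqrt(Var[W]) = (26.5 - 33) / 11.1915 = -0.5808.
        Two-sided p = 2*Phi(z) = 0.561377.
Step 6: alpha = 0.05. fail to reject H0.

W+ = 26.5, W- = 39.5, W = min = 26.5, p = 0.561377, fail to reject H0.


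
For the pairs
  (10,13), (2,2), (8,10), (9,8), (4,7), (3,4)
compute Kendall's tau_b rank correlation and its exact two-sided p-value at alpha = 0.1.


Step 1: Enumerate the 15 unordered pairs (i,j) with i<j and classify each by sign(x_j-x_i) * sign(y_j-y_i).
  (1,2):dx=-8,dy=-11->C; (1,3):dx=-2,dy=-3->C; (1,4):dx=-1,dy=-5->C; (1,5):dx=-6,dy=-6->C
  (1,6):dx=-7,dy=-9->C; (2,3):dx=+6,dy=+8->C; (2,4):dx=+7,dy=+6->C; (2,5):dx=+2,dy=+5->C
  (2,6):dx=+1,dy=+2->C; (3,4):dx=+1,dy=-2->D; (3,5):dx=-4,dy=-3->C; (3,6):dx=-5,dy=-6->C
  (4,5):dx=-5,dy=-1->C; (4,6):dx=-6,dy=-4->C; (5,6):dx=-1,dy=-3->C
Step 2: C = 14, D = 1, total pairs = 15.
Step 3: tau = (C - D)/(n(n-1)/2) = (14 - 1)/15 = 0.866667.
Step 4: Exact two-sided p-value (enumerate n! = 720 permutations of y under H0): p = 0.016667.
Step 5: alpha = 0.1. reject H0.

tau_b = 0.8667 (C=14, D=1), p = 0.016667, reject H0.


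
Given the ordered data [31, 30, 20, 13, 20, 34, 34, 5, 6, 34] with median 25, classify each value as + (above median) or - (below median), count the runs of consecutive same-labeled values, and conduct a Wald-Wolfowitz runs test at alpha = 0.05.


Step 1: Compute median = 25; label A = above, B = below.
Labels in order: AABBBAABBA  (n_A = 5, n_B = 5)
Step 2: Count runs R = 5.
Step 3: Under H0 (random ordering), E[R] = 2*n_A*n_B/(n_A+n_B) + 1 = 2*5*5/10 + 1 = 6.0000.
        Var[R] = 2*n_A*n_B*(2*n_A*n_B - n_A - n_B) / ((n_A+n_B)^2 * (n_A+n_B-1)) = 2000/900 = 2.2222.
        SD[R] = 1.4907.
Step 4: Continuity-corrected z = (R + 0.5 - E[R]) / SD[R] = (5 + 0.5 - 6.0000) / 1.4907 = -0.3354.
Step 5: Two-sided p-value via normal approximation = 2*(1 - Phi(|z|)) = 0.737316.
Step 6: alpha = 0.05. fail to reject H0.

R = 5, z = -0.3354, p = 0.737316, fail to reject H0.


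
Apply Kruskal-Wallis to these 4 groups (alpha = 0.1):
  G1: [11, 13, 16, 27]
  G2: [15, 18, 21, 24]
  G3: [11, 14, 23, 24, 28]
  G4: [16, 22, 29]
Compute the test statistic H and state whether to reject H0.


Step 1: Combine all N = 16 observations and assign midranks.
sorted (value, group, rank): (11,G1,1.5), (11,G3,1.5), (13,G1,3), (14,G3,4), (15,G2,5), (16,G1,6.5), (16,G4,6.5), (18,G2,8), (21,G2,9), (22,G4,10), (23,G3,11), (24,G2,12.5), (24,G3,12.5), (27,G1,14), (28,G3,15), (29,G4,16)
Step 2: Sum ranks within each group.
R_1 = 25 (n_1 = 4)
R_2 = 34.5 (n_2 = 4)
R_3 = 44 (n_3 = 5)
R_4 = 32.5 (n_4 = 3)
Step 3: H = 12/(N(N+1)) * sum(R_i^2/n_i) - 3(N+1)
     = 12/(16*17) * (25^2/4 + 34.5^2/4 + 44^2/5 + 32.5^2/3) - 3*17
     = 0.044118 * 1193.1 - 51
     = 1.636581.
Step 4: Ties present; correction factor C = 1 - 18/(16^3 - 16) = 0.995588. Corrected H = 1.636581 / 0.995588 = 1.643833.
Step 5: Under H0, H ~ chi^2(3); p-value = 0.649492.
Step 6: alpha = 0.1. fail to reject H0.

H = 1.6438, df = 3, p = 0.649492, fail to reject H0.


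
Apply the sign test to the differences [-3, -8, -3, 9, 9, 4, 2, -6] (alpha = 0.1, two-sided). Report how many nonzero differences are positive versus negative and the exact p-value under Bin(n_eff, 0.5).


Step 1: Discard zero differences. Original n = 8; n_eff = number of nonzero differences = 8.
Nonzero differences (with sign): -3, -8, -3, +9, +9, +4, +2, -6
Step 2: Count signs: positive = 4, negative = 4.
Step 3: Under H0: P(positive) = 0.5, so the number of positives S ~ Bin(8, 0.5).
Step 4: Two-sided exact p-value = sum of Bin(8,0.5) probabilities at or below the observed probability = 1.000000.
Step 5: alpha = 0.1. fail to reject H0.

n_eff = 8, pos = 4, neg = 4, p = 1.000000, fail to reject H0.


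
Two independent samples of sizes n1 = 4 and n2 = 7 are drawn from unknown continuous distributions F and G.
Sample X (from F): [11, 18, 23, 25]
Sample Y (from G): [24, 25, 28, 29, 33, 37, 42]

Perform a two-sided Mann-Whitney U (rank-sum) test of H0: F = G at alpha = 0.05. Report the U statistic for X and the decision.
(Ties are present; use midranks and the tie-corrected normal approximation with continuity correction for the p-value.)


Step 1: Combine and sort all 11 observations; assign midranks.
sorted (value, group): (11,X), (18,X), (23,X), (24,Y), (25,X), (25,Y), (28,Y), (29,Y), (33,Y), (37,Y), (42,Y)
ranks: 11->1, 18->2, 23->3, 24->4, 25->5.5, 25->5.5, 28->7, 29->8, 33->9, 37->10, 42->11
Step 2: Rank sum for X: R1 = 1 + 2 + 3 + 5.5 = 11.5.
Step 3: U_X = R1 - n1(n1+1)/2 = 11.5 - 4*5/2 = 11.5 - 10 = 1.5.
       U_Y = n1*n2 - U_X = 28 - 1.5 = 26.5.
Step 4: Ties are present, so use the tie-corrected normal approximation (with continuity correction) for the p-value.
Step 5: p-value = 0.023029; compare to alpha = 0.05. reject H0.

U_X = 1.5, p = 0.023029, reject H0 at alpha = 0.05.


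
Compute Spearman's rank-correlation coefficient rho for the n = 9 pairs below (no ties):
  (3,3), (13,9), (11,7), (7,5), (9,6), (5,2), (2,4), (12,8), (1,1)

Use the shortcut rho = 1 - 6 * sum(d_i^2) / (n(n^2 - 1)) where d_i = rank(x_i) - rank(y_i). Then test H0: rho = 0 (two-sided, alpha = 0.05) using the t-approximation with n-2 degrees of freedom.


Step 1: Rank x and y separately (midranks; no ties here).
rank(x): 3->3, 13->9, 11->7, 7->5, 9->6, 5->4, 2->2, 12->8, 1->1
rank(y): 3->3, 9->9, 7->7, 5->5, 6->6, 2->2, 4->4, 8->8, 1->1
Step 2: d_i = R_x(i) - R_y(i); compute d_i^2.
  (3-3)^2=0, (9-9)^2=0, (7-7)^2=0, (5-5)^2=0, (6-6)^2=0, (4-2)^2=4, (2-4)^2=4, (8-8)^2=0, (1-1)^2=0
sum(d^2) = 8.
Step 3: rho = 1 - 6*8 / (9*(9^2 - 1)) = 1 - 48/720 = 0.933333.
Step 4: Under H0, t = rho * sqrt((n-2)/(1-rho^2)) = 6.8783 ~ t(7).
Step 5: Two-sided p-value from the t-distribution with 7 df = 0.000236.
Step 6: alpha = 0.05. reject H0.

rho = 0.9333, p = 0.000236, reject H0 at alpha = 0.05.


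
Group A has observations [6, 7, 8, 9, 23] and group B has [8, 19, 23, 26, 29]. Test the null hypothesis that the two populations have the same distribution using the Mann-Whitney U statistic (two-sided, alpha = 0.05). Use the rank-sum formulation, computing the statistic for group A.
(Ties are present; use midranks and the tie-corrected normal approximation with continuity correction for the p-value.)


Step 1: Combine and sort all 10 observations; assign midranks.
sorted (value, group): (6,X), (7,X), (8,X), (8,Y), (9,X), (19,Y), (23,X), (23,Y), (26,Y), (29,Y)
ranks: 6->1, 7->2, 8->3.5, 8->3.5, 9->5, 19->6, 23->7.5, 23->7.5, 26->9, 29->10
Step 2: Rank sum for X: R1 = 1 + 2 + 3.5 + 5 + 7.5 = 19.
Step 3: U_X = R1 - n1(n1+1)/2 = 19 - 5*6/2 = 19 - 15 = 4.
       U_Y = n1*n2 - U_X = 25 - 4 = 21.
Step 4: Ties are present, so use the tie-corrected normal approximation (with continuity correction) for the p-value.
Step 5: p-value = 0.092692; compare to alpha = 0.05. fail to reject H0.

U_X = 4, p = 0.092692, fail to reject H0 at alpha = 0.05.


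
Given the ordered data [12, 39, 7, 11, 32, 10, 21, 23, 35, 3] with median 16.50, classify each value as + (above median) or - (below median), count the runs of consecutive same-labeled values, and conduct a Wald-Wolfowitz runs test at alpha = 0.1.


Step 1: Compute median = 16.50; label A = above, B = below.
Labels in order: BABBABAAAB  (n_A = 5, n_B = 5)
Step 2: Count runs R = 7.
Step 3: Under H0 (random ordering), E[R] = 2*n_A*n_B/(n_A+n_B) + 1 = 2*5*5/10 + 1 = 6.0000.
        Var[R] = 2*n_A*n_B*(2*n_A*n_B - n_A - n_B) / ((n_A+n_B)^2 * (n_A+n_B-1)) = 2000/900 = 2.2222.
        SD[R] = 1.4907.
Step 4: Continuity-corrected z = (R - 0.5 - E[R]) / SD[R] = (7 - 0.5 - 6.0000) / 1.4907 = 0.3354.
Step 5: Two-sided p-value via normal approximation = 2*(1 - Phi(|z|)) = 0.737316.
Step 6: alpha = 0.1. fail to reject H0.

R = 7, z = 0.3354, p = 0.737316, fail to reject H0.


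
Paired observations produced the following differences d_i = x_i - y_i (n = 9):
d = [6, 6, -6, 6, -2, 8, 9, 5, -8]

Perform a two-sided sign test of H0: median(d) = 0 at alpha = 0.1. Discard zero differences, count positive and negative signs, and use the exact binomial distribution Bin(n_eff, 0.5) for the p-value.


Step 1: Discard zero differences. Original n = 9; n_eff = number of nonzero differences = 9.
Nonzero differences (with sign): +6, +6, -6, +6, -2, +8, +9, +5, -8
Step 2: Count signs: positive = 6, negative = 3.
Step 3: Under H0: P(positive) = 0.5, so the number of positives S ~ Bin(9, 0.5).
Step 4: Two-sided exact p-value = sum of Bin(9,0.5) probabilities at or below the observed probability = 0.507812.
Step 5: alpha = 0.1. fail to reject H0.

n_eff = 9, pos = 6, neg = 3, p = 0.507812, fail to reject H0.


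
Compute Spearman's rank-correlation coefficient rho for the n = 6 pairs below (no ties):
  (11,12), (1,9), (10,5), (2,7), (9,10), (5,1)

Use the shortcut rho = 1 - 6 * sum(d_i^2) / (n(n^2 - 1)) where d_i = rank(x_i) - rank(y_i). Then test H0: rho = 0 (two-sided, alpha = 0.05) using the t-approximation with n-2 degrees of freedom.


Step 1: Rank x and y separately (midranks; no ties here).
rank(x): 11->6, 1->1, 10->5, 2->2, 9->4, 5->3
rank(y): 12->6, 9->4, 5->2, 7->3, 10->5, 1->1
Step 2: d_i = R_x(i) - R_y(i); compute d_i^2.
  (6-6)^2=0, (1-4)^2=9, (5-2)^2=9, (2-3)^2=1, (4-5)^2=1, (3-1)^2=4
sum(d^2) = 24.
Step 3: rho = 1 - 6*24 / (6*(6^2 - 1)) = 1 - 144/210 = 0.314286.
Step 4: Under H0, t = rho * sqrt((n-2)/(1-rho^2)) = 0.6621 ~ t(4).
Step 5: Two-sided p-value from the t-distribution with 4 df = 0.544093.
Step 6: alpha = 0.05. fail to reject H0.

rho = 0.3143, p = 0.544093, fail to reject H0 at alpha = 0.05.


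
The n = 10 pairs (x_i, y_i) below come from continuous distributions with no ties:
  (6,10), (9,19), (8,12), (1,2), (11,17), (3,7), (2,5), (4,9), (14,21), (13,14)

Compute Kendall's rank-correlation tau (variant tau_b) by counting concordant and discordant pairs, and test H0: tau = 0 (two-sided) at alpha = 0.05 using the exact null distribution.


Step 1: Enumerate the 45 unordered pairs (i,j) with i<j and classify each by sign(x_j-x_i) * sign(y_j-y_i).
  (1,2):dx=+3,dy=+9->C; (1,3):dx=+2,dy=+2->C; (1,4):dx=-5,dy=-8->C; (1,5):dx=+5,dy=+7->C
  (1,6):dx=-3,dy=-3->C; (1,7):dx=-4,dy=-5->C; (1,8):dx=-2,dy=-1->C; (1,9):dx=+8,dy=+11->C
  (1,10):dx=+7,dy=+4->C; (2,3):dx=-1,dy=-7->C; (2,4):dx=-8,dy=-17->C; (2,5):dx=+2,dy=-2->D
  (2,6):dx=-6,dy=-12->C; (2,7):dx=-7,dy=-14->C; (2,8):dx=-5,dy=-10->C; (2,9):dx=+5,dy=+2->C
  (2,10):dx=+4,dy=-5->D; (3,4):dx=-7,dy=-10->C; (3,5):dx=+3,dy=+5->C; (3,6):dx=-5,dy=-5->C
  (3,7):dx=-6,dy=-7->C; (3,8):dx=-4,dy=-3->C; (3,9):dx=+6,dy=+9->C; (3,10):dx=+5,dy=+2->C
  (4,5):dx=+10,dy=+15->C; (4,6):dx=+2,dy=+5->C; (4,7):dx=+1,dy=+3->C; (4,8):dx=+3,dy=+7->C
  (4,9):dx=+13,dy=+19->C; (4,10):dx=+12,dy=+12->C; (5,6):dx=-8,dy=-10->C; (5,7):dx=-9,dy=-12->C
  (5,8):dx=-7,dy=-8->C; (5,9):dx=+3,dy=+4->C; (5,10):dx=+2,dy=-3->D; (6,7):dx=-1,dy=-2->C
  (6,8):dx=+1,dy=+2->C; (6,9):dx=+11,dy=+14->C; (6,10):dx=+10,dy=+7->C; (7,8):dx=+2,dy=+4->C
  (7,9):dx=+12,dy=+16->C; (7,10):dx=+11,dy=+9->C; (8,9):dx=+10,dy=+12->C; (8,10):dx=+9,dy=+5->C
  (9,10):dx=-1,dy=-7->C
Step 2: C = 42, D = 3, total pairs = 45.
Step 3: tau = (C - D)/(n(n-1)/2) = (42 - 3)/45 = 0.866667.
Step 4: Exact two-sided p-value (enumerate n! = 3628800 permutations of y under H0): p = 0.000115.
Step 5: alpha = 0.05. reject H0.

tau_b = 0.8667 (C=42, D=3), p = 0.000115, reject H0.


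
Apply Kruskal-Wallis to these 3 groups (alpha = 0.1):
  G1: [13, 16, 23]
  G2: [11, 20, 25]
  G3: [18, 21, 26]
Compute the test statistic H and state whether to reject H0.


Step 1: Combine all N = 9 observations and assign midranks.
sorted (value, group, rank): (11,G2,1), (13,G1,2), (16,G1,3), (18,G3,4), (20,G2,5), (21,G3,6), (23,G1,7), (25,G2,8), (26,G3,9)
Step 2: Sum ranks within each group.
R_1 = 12 (n_1 = 3)
R_2 = 14 (n_2 = 3)
R_3 = 19 (n_3 = 3)
Step 3: H = 12/(N(N+1)) * sum(R_i^2/n_i) - 3(N+1)
     = 12/(9*10) * (12^2/3 + 14^2/3 + 19^2/3) - 3*10
     = 0.133333 * 233.667 - 30
     = 1.155556.
Step 4: No ties, so H is used without correction.
Step 5: Under H0, H ~ chi^2(2); p-value = 0.561144.
Step 6: alpha = 0.1. fail to reject H0.

H = 1.1556, df = 2, p = 0.561144, fail to reject H0.


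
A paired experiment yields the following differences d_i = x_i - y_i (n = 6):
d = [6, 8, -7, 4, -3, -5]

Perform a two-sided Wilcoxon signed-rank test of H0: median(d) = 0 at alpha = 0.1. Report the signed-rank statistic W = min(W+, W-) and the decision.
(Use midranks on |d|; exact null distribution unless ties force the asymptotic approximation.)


Step 1: Drop any zero differences (none here) and take |d_i|.
|d| = [6, 8, 7, 4, 3, 5]
Step 2: Midrank |d_i| (ties get averaged ranks).
ranks: |6|->4, |8|->6, |7|->5, |4|->2, |3|->1, |5|->3
Step 3: Attach original signs; sum ranks with positive sign and with negative sign.
W+ = 4 + 6 + 2 = 12
W- = 5 + 1 + 3 = 9
(Check: W+ + W- = 21 should equal n(n+1)/2 = 21.)
Step 4: Test statistic W = min(W+, W-) = 9.
Step 5: No ties, so the exact null distribution over the 2^6 = 64 sign assignments gives the two-sided p-value = 0.843750.
Step 6: alpha = 0.1. fail to reject H0.

W+ = 12, W- = 9, W = min = 9, p = 0.843750, fail to reject H0.


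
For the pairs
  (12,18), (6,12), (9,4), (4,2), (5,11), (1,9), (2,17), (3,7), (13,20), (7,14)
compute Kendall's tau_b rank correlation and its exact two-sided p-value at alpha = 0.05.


Step 1: Enumerate the 45 unordered pairs (i,j) with i<j and classify each by sign(x_j-x_i) * sign(y_j-y_i).
  (1,2):dx=-6,dy=-6->C; (1,3):dx=-3,dy=-14->C; (1,4):dx=-8,dy=-16->C; (1,5):dx=-7,dy=-7->C
  (1,6):dx=-11,dy=-9->C; (1,7):dx=-10,dy=-1->C; (1,8):dx=-9,dy=-11->C; (1,9):dx=+1,dy=+2->C
  (1,10):dx=-5,dy=-4->C; (2,3):dx=+3,dy=-8->D; (2,4):dx=-2,dy=-10->C; (2,5):dx=-1,dy=-1->C
  (2,6):dx=-5,dy=-3->C; (2,7):dx=-4,dy=+5->D; (2,8):dx=-3,dy=-5->C; (2,9):dx=+7,dy=+8->C
  (2,10):dx=+1,dy=+2->C; (3,4):dx=-5,dy=-2->C; (3,5):dx=-4,dy=+7->D; (3,6):dx=-8,dy=+5->D
  (3,7):dx=-7,dy=+13->D; (3,8):dx=-6,dy=+3->D; (3,9):dx=+4,dy=+16->C; (3,10):dx=-2,dy=+10->D
  (4,5):dx=+1,dy=+9->C; (4,6):dx=-3,dy=+7->D; (4,7):dx=-2,dy=+15->D; (4,8):dx=-1,dy=+5->D
  (4,9):dx=+9,dy=+18->C; (4,10):dx=+3,dy=+12->C; (5,6):dx=-4,dy=-2->C; (5,7):dx=-3,dy=+6->D
  (5,8):dx=-2,dy=-4->C; (5,9):dx=+8,dy=+9->C; (5,10):dx=+2,dy=+3->C; (6,7):dx=+1,dy=+8->C
  (6,8):dx=+2,dy=-2->D; (6,9):dx=+12,dy=+11->C; (6,10):dx=+6,dy=+5->C; (7,8):dx=+1,dy=-10->D
  (7,9):dx=+11,dy=+3->C; (7,10):dx=+5,dy=-3->D; (8,9):dx=+10,dy=+13->C; (8,10):dx=+4,dy=+7->C
  (9,10):dx=-6,dy=-6->C
Step 2: C = 31, D = 14, total pairs = 45.
Step 3: tau = (C - D)/(n(n-1)/2) = (31 - 14)/45 = 0.377778.
Step 4: Exact two-sided p-value (enumerate n! = 3628800 permutations of y under H0): p = 0.155742.
Step 5: alpha = 0.05. fail to reject H0.

tau_b = 0.3778 (C=31, D=14), p = 0.155742, fail to reject H0.


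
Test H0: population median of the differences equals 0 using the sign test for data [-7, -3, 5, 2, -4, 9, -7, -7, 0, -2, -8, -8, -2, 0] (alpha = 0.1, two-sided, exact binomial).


Step 1: Discard zero differences. Original n = 14; n_eff = number of nonzero differences = 12.
Nonzero differences (with sign): -7, -3, +5, +2, -4, +9, -7, -7, -2, -8, -8, -2
Step 2: Count signs: positive = 3, negative = 9.
Step 3: Under H0: P(positive) = 0.5, so the number of positives S ~ Bin(12, 0.5).
Step 4: Two-sided exact p-value = sum of Bin(12,0.5) probabilities at or below the observed probability = 0.145996.
Step 5: alpha = 0.1. fail to reject H0.

n_eff = 12, pos = 3, neg = 9, p = 0.145996, fail to reject H0.


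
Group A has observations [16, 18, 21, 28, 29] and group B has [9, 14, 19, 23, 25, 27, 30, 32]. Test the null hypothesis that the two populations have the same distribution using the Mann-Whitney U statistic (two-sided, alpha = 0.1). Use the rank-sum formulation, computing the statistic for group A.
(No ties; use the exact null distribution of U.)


Step 1: Combine and sort all 13 observations; assign midranks.
sorted (value, group): (9,Y), (14,Y), (16,X), (18,X), (19,Y), (21,X), (23,Y), (25,Y), (27,Y), (28,X), (29,X), (30,Y), (32,Y)
ranks: 9->1, 14->2, 16->3, 18->4, 19->5, 21->6, 23->7, 25->8, 27->9, 28->10, 29->11, 30->12, 32->13
Step 2: Rank sum for X: R1 = 3 + 4 + 6 + 10 + 11 = 34.
Step 3: U_X = R1 - n1(n1+1)/2 = 34 - 5*6/2 = 34 - 15 = 19.
       U_Y = n1*n2 - U_X = 40 - 19 = 21.
Step 4: No ties, so the exact null distribution of U (based on enumerating the C(13,5) = 1287 equally likely rank assignments) gives the two-sided p-value.
Step 5: p-value = 0.943279; compare to alpha = 0.1. fail to reject H0.

U_X = 19, p = 0.943279, fail to reject H0 at alpha = 0.1.


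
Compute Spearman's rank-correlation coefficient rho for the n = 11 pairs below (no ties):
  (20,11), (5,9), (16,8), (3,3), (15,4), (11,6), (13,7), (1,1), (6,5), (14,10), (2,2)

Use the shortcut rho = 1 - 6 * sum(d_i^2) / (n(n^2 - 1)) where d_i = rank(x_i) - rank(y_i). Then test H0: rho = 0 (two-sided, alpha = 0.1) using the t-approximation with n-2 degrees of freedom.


Step 1: Rank x and y separately (midranks; no ties here).
rank(x): 20->11, 5->4, 16->10, 3->3, 15->9, 11->6, 13->7, 1->1, 6->5, 14->8, 2->2
rank(y): 11->11, 9->9, 8->8, 3->3, 4->4, 6->6, 7->7, 1->1, 5->5, 10->10, 2->2
Step 2: d_i = R_x(i) - R_y(i); compute d_i^2.
  (11-11)^2=0, (4-9)^2=25, (10-8)^2=4, (3-3)^2=0, (9-4)^2=25, (6-6)^2=0, (7-7)^2=0, (1-1)^2=0, (5-5)^2=0, (8-10)^2=4, (2-2)^2=0
sum(d^2) = 58.
Step 3: rho = 1 - 6*58 / (11*(11^2 - 1)) = 1 - 348/1320 = 0.736364.
Step 4: Under H0, t = rho * sqrt((n-2)/(1-rho^2)) = 3.2651 ~ t(9).
Step 5: Two-sided p-value from the t-distribution with 9 df = 0.009760.
Step 6: alpha = 0.1. reject H0.

rho = 0.7364, p = 0.009760, reject H0 at alpha = 0.1.


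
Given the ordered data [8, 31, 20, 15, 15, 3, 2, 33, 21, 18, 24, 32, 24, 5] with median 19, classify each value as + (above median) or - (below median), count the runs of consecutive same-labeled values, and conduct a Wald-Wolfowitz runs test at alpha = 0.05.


Step 1: Compute median = 19; label A = above, B = below.
Labels in order: BAABBBBAABAAAB  (n_A = 7, n_B = 7)
Step 2: Count runs R = 7.
Step 3: Under H0 (random ordering), E[R] = 2*n_A*n_B/(n_A+n_B) + 1 = 2*7*7/14 + 1 = 8.0000.
        Var[R] = 2*n_A*n_B*(2*n_A*n_B - n_A - n_B) / ((n_A+n_B)^2 * (n_A+n_B-1)) = 8232/2548 = 3.2308.
        SD[R] = 1.7974.
Step 4: Continuity-corrected z = (R + 0.5 - E[R]) / SD[R] = (7 + 0.5 - 8.0000) / 1.7974 = -0.2782.
Step 5: Two-sided p-value via normal approximation = 2*(1 - Phi(|z|)) = 0.780879.
Step 6: alpha = 0.05. fail to reject H0.

R = 7, z = -0.2782, p = 0.780879, fail to reject H0.


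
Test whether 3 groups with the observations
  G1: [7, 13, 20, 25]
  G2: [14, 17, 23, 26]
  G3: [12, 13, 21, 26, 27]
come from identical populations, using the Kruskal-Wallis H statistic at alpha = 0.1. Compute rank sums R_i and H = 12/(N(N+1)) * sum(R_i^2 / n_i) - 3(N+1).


Step 1: Combine all N = 13 observations and assign midranks.
sorted (value, group, rank): (7,G1,1), (12,G3,2), (13,G1,3.5), (13,G3,3.5), (14,G2,5), (17,G2,6), (20,G1,7), (21,G3,8), (23,G2,9), (25,G1,10), (26,G2,11.5), (26,G3,11.5), (27,G3,13)
Step 2: Sum ranks within each group.
R_1 = 21.5 (n_1 = 4)
R_2 = 31.5 (n_2 = 4)
R_3 = 38 (n_3 = 5)
Step 3: H = 12/(N(N+1)) * sum(R_i^2/n_i) - 3(N+1)
     = 12/(13*14) * (21.5^2/4 + 31.5^2/4 + 38^2/5) - 3*14
     = 0.065934 * 652.425 - 42
     = 1.017033.
Step 4: Ties present; correction factor C = 1 - 12/(13^3 - 13) = 0.994505. Corrected H = 1.017033 / 0.994505 = 1.022652.
Step 5: Under H0, H ~ chi^2(2); p-value = 0.599700.
Step 6: alpha = 0.1. fail to reject H0.

H = 1.0227, df = 2, p = 0.599700, fail to reject H0.


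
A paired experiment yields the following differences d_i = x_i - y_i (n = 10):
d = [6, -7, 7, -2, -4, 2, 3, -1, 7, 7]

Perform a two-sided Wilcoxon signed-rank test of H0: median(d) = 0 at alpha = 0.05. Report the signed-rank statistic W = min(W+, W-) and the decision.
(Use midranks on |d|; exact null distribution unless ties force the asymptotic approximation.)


Step 1: Drop any zero differences (none here) and take |d_i|.
|d| = [6, 7, 7, 2, 4, 2, 3, 1, 7, 7]
Step 2: Midrank |d_i| (ties get averaged ranks).
ranks: |6|->6, |7|->8.5, |7|->8.5, |2|->2.5, |4|->5, |2|->2.5, |3|->4, |1|->1, |7|->8.5, |7|->8.5
Step 3: Attach original signs; sum ranks with positive sign and with negative sign.
W+ = 6 + 8.5 + 2.5 + 4 + 8.5 + 8.5 = 38
W- = 8.5 + 2.5 + 5 + 1 = 17
(Check: W+ + W- = 55 should equal n(n+1)/2 = 55.)
Step 4: Test statistic W = min(W+, W-) = 17.
Step 5: Ties in |d|, so use the tie-corrected normal approximation.
        E[W] = n(n+1)/4 = 10*11/4 = 27.5.
        Tie groups: |d|=2 (t=2), |d|=7 (t=4); sum(t^3 - t) = 66.
        Var[W] = n(n+1)(2n+1)/24 - sum(t^3-t)/48 = 2310/24 - 66/48 = 94.875.
        z = (W - E[W]) / sqrt(Var[W]) = (17 - 27.5) / 9.7404 = -1.0780.
        Two-sided p = 2*Phi(z) = 0.281040.
Step 6: alpha = 0.05. fail to reject H0.

W+ = 38, W- = 17, W = min = 17, p = 0.281040, fail to reject H0.


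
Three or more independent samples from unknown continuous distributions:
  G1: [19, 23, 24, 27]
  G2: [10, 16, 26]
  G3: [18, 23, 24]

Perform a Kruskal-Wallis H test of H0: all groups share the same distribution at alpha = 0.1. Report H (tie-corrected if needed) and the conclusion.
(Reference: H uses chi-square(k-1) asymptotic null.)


Step 1: Combine all N = 10 observations and assign midranks.
sorted (value, group, rank): (10,G2,1), (16,G2,2), (18,G3,3), (19,G1,4), (23,G1,5.5), (23,G3,5.5), (24,G1,7.5), (24,G3,7.5), (26,G2,9), (27,G1,10)
Step 2: Sum ranks within each group.
R_1 = 27 (n_1 = 4)
R_2 = 12 (n_2 = 3)
R_3 = 16 (n_3 = 3)
Step 3: H = 12/(N(N+1)) * sum(R_i^2/n_i) - 3(N+1)
     = 12/(10*11) * (27^2/4 + 12^2/3 + 16^2/3) - 3*11
     = 0.109091 * 315.583 - 33
     = 1.427273.
Step 4: Ties present; correction factor C = 1 - 12/(10^3 - 10) = 0.987879. Corrected H = 1.427273 / 0.987879 = 1.444785.
Step 5: Under H0, H ~ chi^2(2); p-value = 0.485589.
Step 6: alpha = 0.1. fail to reject H0.

H = 1.4448, df = 2, p = 0.485589, fail to reject H0.


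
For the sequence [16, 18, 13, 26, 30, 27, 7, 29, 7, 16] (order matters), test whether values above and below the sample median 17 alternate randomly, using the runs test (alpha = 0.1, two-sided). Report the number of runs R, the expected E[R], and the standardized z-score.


Step 1: Compute median = 17; label A = above, B = below.
Labels in order: BABAAABABB  (n_A = 5, n_B = 5)
Step 2: Count runs R = 7.
Step 3: Under H0 (random ordering), E[R] = 2*n_A*n_B/(n_A+n_B) + 1 = 2*5*5/10 + 1 = 6.0000.
        Var[R] = 2*n_A*n_B*(2*n_A*n_B - n_A - n_B) / ((n_A+n_B)^2 * (n_A+n_B-1)) = 2000/900 = 2.2222.
        SD[R] = 1.4907.
Step 4: Continuity-corrected z = (R - 0.5 - E[R]) / SD[R] = (7 - 0.5 - 6.0000) / 1.4907 = 0.3354.
Step 5: Two-sided p-value via normal approximation = 2*(1 - Phi(|z|)) = 0.737316.
Step 6: alpha = 0.1. fail to reject H0.

R = 7, z = 0.3354, p = 0.737316, fail to reject H0.


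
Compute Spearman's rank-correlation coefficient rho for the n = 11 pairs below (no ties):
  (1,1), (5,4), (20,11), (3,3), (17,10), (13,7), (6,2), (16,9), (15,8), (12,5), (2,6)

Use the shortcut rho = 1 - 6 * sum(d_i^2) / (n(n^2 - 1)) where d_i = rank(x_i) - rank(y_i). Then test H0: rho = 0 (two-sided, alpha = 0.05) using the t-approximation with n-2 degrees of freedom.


Step 1: Rank x and y separately (midranks; no ties here).
rank(x): 1->1, 5->4, 20->11, 3->3, 17->10, 13->7, 6->5, 16->9, 15->8, 12->6, 2->2
rank(y): 1->1, 4->4, 11->11, 3->3, 10->10, 7->7, 2->2, 9->9, 8->8, 5->5, 6->6
Step 2: d_i = R_x(i) - R_y(i); compute d_i^2.
  (1-1)^2=0, (4-4)^2=0, (11-11)^2=0, (3-3)^2=0, (10-10)^2=0, (7-7)^2=0, (5-2)^2=9, (9-9)^2=0, (8-8)^2=0, (6-5)^2=1, (2-6)^2=16
sum(d^2) = 26.
Step 3: rho = 1 - 6*26 / (11*(11^2 - 1)) = 1 - 156/1320 = 0.881818.
Step 4: Under H0, t = rho * sqrt((n-2)/(1-rho^2)) = 5.6097 ~ t(9).
Step 5: Two-sided p-value from the t-distribution with 9 df = 0.000330.
Step 6: alpha = 0.05. reject H0.

rho = 0.8818, p = 0.000330, reject H0 at alpha = 0.05.


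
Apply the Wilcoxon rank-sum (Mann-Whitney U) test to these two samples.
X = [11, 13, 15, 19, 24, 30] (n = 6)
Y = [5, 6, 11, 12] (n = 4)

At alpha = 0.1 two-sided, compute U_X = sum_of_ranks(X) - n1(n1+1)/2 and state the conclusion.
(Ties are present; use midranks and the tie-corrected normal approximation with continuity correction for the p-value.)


Step 1: Combine and sort all 10 observations; assign midranks.
sorted (value, group): (5,Y), (6,Y), (11,X), (11,Y), (12,Y), (13,X), (15,X), (19,X), (24,X), (30,X)
ranks: 5->1, 6->2, 11->3.5, 11->3.5, 12->5, 13->6, 15->7, 19->8, 24->9, 30->10
Step 2: Rank sum for X: R1 = 3.5 + 6 + 7 + 8 + 9 + 10 = 43.5.
Step 3: U_X = R1 - n1(n1+1)/2 = 43.5 - 6*7/2 = 43.5 - 21 = 22.5.
       U_Y = n1*n2 - U_X = 24 - 22.5 = 1.5.
Step 4: Ties are present, so use the tie-corrected normal approximation (with continuity correction) for the p-value.
Step 5: p-value = 0.032476; compare to alpha = 0.1. reject H0.

U_X = 22.5, p = 0.032476, reject H0 at alpha = 0.1.


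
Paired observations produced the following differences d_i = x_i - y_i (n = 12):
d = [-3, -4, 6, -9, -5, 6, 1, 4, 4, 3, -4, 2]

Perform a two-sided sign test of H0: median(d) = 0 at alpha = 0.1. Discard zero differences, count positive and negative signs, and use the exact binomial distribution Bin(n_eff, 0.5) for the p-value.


Step 1: Discard zero differences. Original n = 12; n_eff = number of nonzero differences = 12.
Nonzero differences (with sign): -3, -4, +6, -9, -5, +6, +1, +4, +4, +3, -4, +2
Step 2: Count signs: positive = 7, negative = 5.
Step 3: Under H0: P(positive) = 0.5, so the number of positives S ~ Bin(12, 0.5).
Step 4: Two-sided exact p-value = sum of Bin(12,0.5) probabilities at or below the observed probability = 0.774414.
Step 5: alpha = 0.1. fail to reject H0.

n_eff = 12, pos = 7, neg = 5, p = 0.774414, fail to reject H0.


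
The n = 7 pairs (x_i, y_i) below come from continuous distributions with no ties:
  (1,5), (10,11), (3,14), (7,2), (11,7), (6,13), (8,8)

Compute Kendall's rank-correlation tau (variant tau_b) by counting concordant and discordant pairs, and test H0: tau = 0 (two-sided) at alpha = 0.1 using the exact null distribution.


Step 1: Enumerate the 21 unordered pairs (i,j) with i<j and classify each by sign(x_j-x_i) * sign(y_j-y_i).
  (1,2):dx=+9,dy=+6->C; (1,3):dx=+2,dy=+9->C; (1,4):dx=+6,dy=-3->D; (1,5):dx=+10,dy=+2->C
  (1,6):dx=+5,dy=+8->C; (1,7):dx=+7,dy=+3->C; (2,3):dx=-7,dy=+3->D; (2,4):dx=-3,dy=-9->C
  (2,5):dx=+1,dy=-4->D; (2,6):dx=-4,dy=+2->D; (2,7):dx=-2,dy=-3->C; (3,4):dx=+4,dy=-12->D
  (3,5):dx=+8,dy=-7->D; (3,6):dx=+3,dy=-1->D; (3,7):dx=+5,dy=-6->D; (4,5):dx=+4,dy=+5->C
  (4,6):dx=-1,dy=+11->D; (4,7):dx=+1,dy=+6->C; (5,6):dx=-5,dy=+6->D; (5,7):dx=-3,dy=+1->D
  (6,7):dx=+2,dy=-5->D
Step 2: C = 9, D = 12, total pairs = 21.
Step 3: tau = (C - D)/(n(n-1)/2) = (9 - 12)/21 = -0.142857.
Step 4: Exact two-sided p-value (enumerate n! = 5040 permutations of y under H0): p = 0.772619.
Step 5: alpha = 0.1. fail to reject H0.

tau_b = -0.1429 (C=9, D=12), p = 0.772619, fail to reject H0.


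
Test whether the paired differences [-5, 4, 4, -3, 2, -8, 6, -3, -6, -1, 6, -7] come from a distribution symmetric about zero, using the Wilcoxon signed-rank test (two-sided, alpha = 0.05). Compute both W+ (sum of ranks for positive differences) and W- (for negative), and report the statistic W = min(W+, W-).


Step 1: Drop any zero differences (none here) and take |d_i|.
|d| = [5, 4, 4, 3, 2, 8, 6, 3, 6, 1, 6, 7]
Step 2: Midrank |d_i| (ties get averaged ranks).
ranks: |5|->7, |4|->5.5, |4|->5.5, |3|->3.5, |2|->2, |8|->12, |6|->9, |3|->3.5, |6|->9, |1|->1, |6|->9, |7|->11
Step 3: Attach original signs; sum ranks with positive sign and with negative sign.
W+ = 5.5 + 5.5 + 2 + 9 + 9 = 31
W- = 7 + 3.5 + 12 + 3.5 + 9 + 1 + 11 = 47
(Check: W+ + W- = 78 should equal n(n+1)/2 = 78.)
Step 4: Test statistic W = min(W+, W-) = 31.
Step 5: Ties in |d|, so use the tie-corrected normal approximation.
        E[W] = n(n+1)/4 = 12*13/4 = 39.
        Tie groups: |d|=3 (t=2), |d|=4 (t=2), |d|=6 (t=3); sum(t^3 - t) = 36.
        Var[W] = n(n+1)(2n+1)/24 - sum(t^3-t)/48 = 3900/24 - 36/48 = 161.75.
        z = (W - E[W]) / sqrt(Var[W]) = (31 - 39) / 12.7181 = -0.6290.
        Two-sided p = 2*Phi(z) = 0.529333.
Step 6: alpha = 0.05. fail to reject H0.

W+ = 31, W- = 47, W = min = 31, p = 0.529333, fail to reject H0.
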